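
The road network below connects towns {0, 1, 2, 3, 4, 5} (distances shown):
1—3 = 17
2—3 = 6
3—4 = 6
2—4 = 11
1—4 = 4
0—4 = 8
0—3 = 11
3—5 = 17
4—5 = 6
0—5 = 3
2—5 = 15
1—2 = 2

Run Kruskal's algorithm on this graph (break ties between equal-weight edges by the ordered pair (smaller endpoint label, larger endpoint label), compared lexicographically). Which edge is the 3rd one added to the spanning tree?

1-4

Sort edges by weight, then run Kruskal:
1—2 (2): add. Components now {0} {1,2} {3} {4} {5}
0—5 (3): add. Components now {0,5} {1,2} {3} {4}
1—4 (4): add. Components now {0,5} {1,2,4} {3}
2—3 (6): add. Components now {0,5} {1,2,3,4}
3—4 (6): skip — 3 and 4 already connected.
4—5 (6): add. Components now {0,1,2,3,4,5}
The 3rd edge added is 1—4.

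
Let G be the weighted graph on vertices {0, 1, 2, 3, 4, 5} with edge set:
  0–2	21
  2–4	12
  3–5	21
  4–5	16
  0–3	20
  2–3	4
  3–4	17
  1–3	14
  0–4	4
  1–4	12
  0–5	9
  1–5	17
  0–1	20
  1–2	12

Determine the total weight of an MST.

41

Prim's algorithm from 1:
Step 1: frontier [1–2 12, 1–4 12, 1–3 14, 1–5 17, 0–1 20] → take 1–2 (12); add 2.
Step 2: frontier [1–4 12, 1–3 14, 1–5 17, 0–1 20, 2–3 4, 2–4 12, 0–2 21] → take 2–3 (4); add 3.
Step 3: frontier [1–4 12, 1–5 17, 0–1 20, 2–4 12, 0–2 21, 3–4 17, 0–3 20, 3–5 21] → take 1–4 (12); add 4.
Step 4: frontier [1–5 17, 0–1 20, 0–2 21, 0–3 20, 3–5 21, 0–4 4, 4–5 16] → take 0–4 (4); add 0.
Step 5: frontier [0–5 9, 1–5 17, 3–5 21, 4–5 16] → take 0–5 (9); add 5.
MST edges: 1–2, 2–3, 1–4, 0–4, 0–5; total weight 12+4+12+4+9 = 41.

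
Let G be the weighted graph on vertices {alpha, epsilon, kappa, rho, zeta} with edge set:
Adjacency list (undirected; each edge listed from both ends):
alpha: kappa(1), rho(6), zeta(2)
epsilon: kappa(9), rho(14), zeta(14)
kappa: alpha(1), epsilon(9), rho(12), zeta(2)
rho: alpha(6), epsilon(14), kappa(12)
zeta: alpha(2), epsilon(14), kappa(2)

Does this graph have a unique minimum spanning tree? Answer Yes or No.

Sort edges by weight, then run Kruskal:
alpha—kappa (1): add — endpoints in different components.
alpha—zeta (2): add — endpoints in different components.
kappa—zeta (2): skip — zeta and kappa already connected.
alpha—rho (6): add — endpoints in different components.
epsilon—kappa (9): add — endpoints in different components.
Non-tree edge kappa—zeta has weight 2, equal to the heaviest edge on its tree cycle — swapping gives another MST of the same weight. Not unique.

No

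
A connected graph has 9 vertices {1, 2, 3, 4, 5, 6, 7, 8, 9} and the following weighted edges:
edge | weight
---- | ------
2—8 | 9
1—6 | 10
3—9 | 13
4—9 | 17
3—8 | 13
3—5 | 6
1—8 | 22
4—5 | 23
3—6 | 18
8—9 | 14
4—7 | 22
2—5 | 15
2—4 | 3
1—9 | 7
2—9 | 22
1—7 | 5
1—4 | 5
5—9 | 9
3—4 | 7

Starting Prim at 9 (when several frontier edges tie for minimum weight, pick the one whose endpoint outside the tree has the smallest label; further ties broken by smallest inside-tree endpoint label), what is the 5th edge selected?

Grow the tree from 9 using Prim:
Step 1: cheapest edge leaving the tree is 1—9 (7); add 1.
Step 2: cheapest edge leaving the tree is 1—4 (5); add 4.
Step 3: cheapest edge leaving the tree is 2—4 (3); add 2.
Step 4: cheapest edge leaving the tree is 1—7 (5); add 7.
Step 5: cheapest edge leaving the tree is 3—4 (7); add 3.
Step 6: cheapest edge leaving the tree is 3—5 (6); add 5.
Step 7: cheapest edge leaving the tree is 2—8 (9); add 8.
Step 8: cheapest edge leaving the tree is 1—6 (10); add 6.
The 5th edge added is 3—4.

3-4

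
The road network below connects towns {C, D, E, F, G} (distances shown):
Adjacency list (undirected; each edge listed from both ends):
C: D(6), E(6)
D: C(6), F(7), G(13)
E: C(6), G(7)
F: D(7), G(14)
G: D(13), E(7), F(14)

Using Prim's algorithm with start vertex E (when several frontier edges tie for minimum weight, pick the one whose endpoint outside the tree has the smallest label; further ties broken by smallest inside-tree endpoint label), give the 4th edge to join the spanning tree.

E-G

Prim's algorithm from E:
Step 1: cheapest edge leaving the tree is C–E (6); add C.
Step 2: cheapest edge leaving the tree is C–D (6); add D.
Step 3: cheapest edge leaving the tree is D–F (7); add F.
Step 4: cheapest edge leaving the tree is E–G (7); add G.
The 4th edge added is E–G.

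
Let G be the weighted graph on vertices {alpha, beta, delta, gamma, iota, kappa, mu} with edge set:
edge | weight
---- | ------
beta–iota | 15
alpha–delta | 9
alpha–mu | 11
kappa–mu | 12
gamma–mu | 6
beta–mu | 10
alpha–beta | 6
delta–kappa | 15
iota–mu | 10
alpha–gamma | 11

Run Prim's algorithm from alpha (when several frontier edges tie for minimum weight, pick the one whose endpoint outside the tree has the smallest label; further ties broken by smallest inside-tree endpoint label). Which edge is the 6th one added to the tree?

kappa-mu

Prim's algorithm from alpha:
Step 1: frontier [alpha–beta 6, alpha–delta 9, alpha–gamma 11, alpha–mu 11] → take alpha–beta (6); add beta.
Step 2: frontier [alpha–delta 9, alpha–gamma 11, alpha–mu 11, beta–mu 10, beta–iota 15] → take alpha–delta (9); add delta.
Step 3: frontier [alpha–gamma 11, alpha–mu 11, beta–mu 10, beta–iota 15, delta–kappa 15] → take beta–mu (10); add mu.
Step 4: frontier [alpha–gamma 11, beta–iota 15, delta–kappa 15, gamma–mu 6, iota–mu 10, kappa–mu 12] → take gamma–mu (6); add gamma.
Step 5: frontier [beta–iota 15, delta–kappa 15, iota–mu 10, kappa–mu 12] → take iota–mu (10); add iota.
Step 6: frontier [delta–kappa 15, kappa–mu 12] → take kappa–mu (12); add kappa.
The 6th edge added is kappa–mu.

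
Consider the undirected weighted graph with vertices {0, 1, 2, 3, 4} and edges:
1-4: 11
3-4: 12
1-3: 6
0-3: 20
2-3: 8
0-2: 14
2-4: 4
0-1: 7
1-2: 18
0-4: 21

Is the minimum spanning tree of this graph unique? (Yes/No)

Sort edges by weight, then run Kruskal:
2-4 (4): add — endpoints in different components.
1-3 (6): add — endpoints in different components.
0-1 (7): add — endpoints in different components.
2-3 (8): add — endpoints in different components.
Every non-tree edge has weight strictly greater than the heaviest edge on the tree path between its endpoints, so the MST is unique.

Yes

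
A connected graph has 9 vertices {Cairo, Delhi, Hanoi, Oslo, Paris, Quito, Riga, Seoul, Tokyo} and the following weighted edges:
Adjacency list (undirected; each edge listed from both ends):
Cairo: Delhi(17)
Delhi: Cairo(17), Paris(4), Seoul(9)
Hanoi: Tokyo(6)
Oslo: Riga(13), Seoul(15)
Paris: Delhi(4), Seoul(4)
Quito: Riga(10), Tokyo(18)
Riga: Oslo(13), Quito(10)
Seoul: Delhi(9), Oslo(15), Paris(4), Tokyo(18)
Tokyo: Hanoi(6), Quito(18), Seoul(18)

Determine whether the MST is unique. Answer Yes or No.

No

Sort edges by weight, then run Kruskal:
Delhi–Paris (4): add — endpoints in different components.
Paris–Seoul (4): add — endpoints in different components.
Hanoi–Tokyo (6): add — endpoints in different components.
Delhi–Seoul (9): skip — Seoul and Delhi already connected.
Quito–Riga (10): add — endpoints in different components.
Oslo–Riga (13): add — endpoints in different components.
Oslo–Seoul (15): add — endpoints in different components.
Cairo–Delhi (17): add — endpoints in different components.
Quito–Tokyo (18): add — endpoints in different components.
Non-tree edge Seoul–Tokyo has weight 18, equal to the heaviest edge on its tree cycle — swapping gives another MST of the same weight. Not unique.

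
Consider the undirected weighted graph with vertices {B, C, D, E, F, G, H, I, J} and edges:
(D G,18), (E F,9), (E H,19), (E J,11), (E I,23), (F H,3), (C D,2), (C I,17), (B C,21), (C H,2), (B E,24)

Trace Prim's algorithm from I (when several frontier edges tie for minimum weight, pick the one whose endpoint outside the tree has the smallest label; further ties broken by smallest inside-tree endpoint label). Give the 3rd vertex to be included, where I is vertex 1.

Prim, starting at I.
Step 1: frontier [C I 17, E I 23] → take C I (17); add C.
Step 2: frontier [C D 2, C H 2, B C 21, E I 23] → take C D (2); add D.
Step 3: frontier [C H 2, B C 21, D G 18, E I 23] → take C H (2); add H.
Step 4: frontier [B C 21, D G 18, F H 3, E H 19, E I 23] → take F H (3); add F.
Step 5: frontier [B C 21, D G 18, E F 9, E H 19, E I 23] → take E F (9); add E.
Step 6: frontier [B C 21, D G 18, E J 11, B E 24] → take E J (11); add J.
Step 7: frontier [B C 21, D G 18, B E 24] → take D G (18); add G.
Step 8: frontier [B C 21, B E 24] → take B C (21); add B.
Vertex order: I, C, D, H, F, E, J, G, B. The 3rd vertex is D.

D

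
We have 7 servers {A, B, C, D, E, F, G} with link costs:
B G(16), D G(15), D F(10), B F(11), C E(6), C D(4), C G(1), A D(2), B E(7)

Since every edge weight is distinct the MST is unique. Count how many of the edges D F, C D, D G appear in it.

2

Kruskal: consider edges lightest-first.
C G (1): add. Components now {A} {B} {C,G} {D} {E} {F}
A D (2): add. Components now {A,D} {B} {C,G} {E} {F}
C D (4): add. Components now {A,C,D,G} {B} {E} {F}
C E (6): add. Components now {A,C,D,E,G} {B} {F}
B E (7): add. Components now {A,B,C,D,E,G} {F}
D F (10): add. Components now {A,B,C,D,E,F,G}
MST edge set: {C G, A D, C D, C E, B E, D F}.
Of the listed edges, {D F, C D} are in the MST → 2.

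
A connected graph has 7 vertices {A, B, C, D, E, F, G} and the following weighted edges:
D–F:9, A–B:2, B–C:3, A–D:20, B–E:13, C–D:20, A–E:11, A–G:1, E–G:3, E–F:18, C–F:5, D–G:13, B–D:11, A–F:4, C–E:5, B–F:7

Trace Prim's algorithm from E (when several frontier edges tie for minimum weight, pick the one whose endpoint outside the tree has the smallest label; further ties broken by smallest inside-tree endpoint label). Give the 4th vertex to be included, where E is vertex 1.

Prim's algorithm from E:
Step 1: cheapest edge leaving the tree is E–G (3); add G.
Step 2: cheapest edge leaving the tree is A–G (1); add A.
Step 3: cheapest edge leaving the tree is A–B (2); add B.
Step 4: cheapest edge leaving the tree is B–C (3); add C.
Step 5: cheapest edge leaving the tree is A–F (4); add F.
Step 6: cheapest edge leaving the tree is D–F (9); add D.
Vertex order: E, G, A, B, C, F, D. The 4th vertex is B.

B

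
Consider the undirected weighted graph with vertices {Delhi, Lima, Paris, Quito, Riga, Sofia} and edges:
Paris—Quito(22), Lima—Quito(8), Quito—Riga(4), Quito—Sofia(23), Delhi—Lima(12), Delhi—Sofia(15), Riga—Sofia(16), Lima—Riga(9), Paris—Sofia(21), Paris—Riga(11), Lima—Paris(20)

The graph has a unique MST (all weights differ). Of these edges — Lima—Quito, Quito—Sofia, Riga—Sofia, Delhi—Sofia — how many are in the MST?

Kruskal's algorithm — process edges by increasing weight (ties by edge label):
Quito—Riga (4): add. Components now {Delhi} {Paris} {Lima} {Quito,Riga} {Sofia}
Lima—Quito (8): add. Components now {Delhi} {Paris} {Lima,Quito,Riga} {Sofia}
Lima—Riga (9): skip — Lima and Riga already connected.
Paris—Riga (11): add. Components now {Delhi} {Lima,Paris,Quito,Riga} {Sofia}
Delhi—Lima (12): add. Components now {Delhi,Lima,Paris,Quito,Riga} {Sofia}
Delhi—Sofia (15): add. Components now {Delhi,Lima,Paris,Quito,Riga,Sofia}
MST edge set: {Quito—Riga, Lima—Quito, Paris—Riga, Delhi—Lima, Delhi—Sofia}.
Of the listed edges, {Lima—Quito, Delhi—Sofia} are in the MST → 2.

2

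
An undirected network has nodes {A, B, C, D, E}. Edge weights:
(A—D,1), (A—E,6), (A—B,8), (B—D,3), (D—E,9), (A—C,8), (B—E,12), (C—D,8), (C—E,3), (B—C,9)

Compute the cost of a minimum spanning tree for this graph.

Prim, starting at A.
Step 1: cheapest edge leaving the tree is A—D (1); add D.
Step 2: cheapest edge leaving the tree is B—D (3); add B.
Step 3: cheapest edge leaving the tree is A—E (6); add E.
Step 4: cheapest edge leaving the tree is C—E (3); add C.
MST edges: A—D, B—D, A—E, C—E; total weight 1+3+6+3 = 13.

13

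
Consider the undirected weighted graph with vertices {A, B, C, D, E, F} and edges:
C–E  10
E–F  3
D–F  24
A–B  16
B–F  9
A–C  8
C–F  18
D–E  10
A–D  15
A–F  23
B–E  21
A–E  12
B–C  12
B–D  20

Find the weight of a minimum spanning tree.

Sort edges by weight, then run Kruskal:
E–F (3): add — endpoints in different components.
A–C (8): add — endpoints in different components.
B–F (9): add — endpoints in different components.
C–E (10): add — endpoints in different components.
D–E (10): add — endpoints in different components.
MST edges: E–F, A–C, B–F, C–E, D–E; total weight 3+8+9+10+10 = 40.

40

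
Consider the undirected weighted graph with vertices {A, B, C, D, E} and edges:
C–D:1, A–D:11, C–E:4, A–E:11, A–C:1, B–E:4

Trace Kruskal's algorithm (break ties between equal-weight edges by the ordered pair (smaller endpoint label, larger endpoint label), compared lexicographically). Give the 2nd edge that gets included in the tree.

C-D

Sort edges by weight, then run Kruskal:
A–C (1): add — endpoints in different components.
C–D (1): add — endpoints in different components.
B–E (4): add — endpoints in different components.
C–E (4): add — endpoints in different components.
The 2nd edge added is C–D.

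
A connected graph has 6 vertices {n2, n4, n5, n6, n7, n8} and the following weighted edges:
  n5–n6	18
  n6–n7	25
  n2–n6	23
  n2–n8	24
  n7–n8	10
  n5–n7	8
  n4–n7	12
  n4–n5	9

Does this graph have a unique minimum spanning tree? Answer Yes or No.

Yes

Sort edges by weight, then run Kruskal:
n5–n7 (8): add — endpoints in different components.
n4–n5 (9): add — endpoints in different components.
n7–n8 (10): add — endpoints in different components.
n4–n7 (12): skip — n4 and n7 already connected.
n5–n6 (18): add — endpoints in different components.
n2–n6 (23): add — endpoints in different components.
Every non-tree edge has weight strictly greater than the heaviest edge on the tree path between its endpoints, so the MST is unique.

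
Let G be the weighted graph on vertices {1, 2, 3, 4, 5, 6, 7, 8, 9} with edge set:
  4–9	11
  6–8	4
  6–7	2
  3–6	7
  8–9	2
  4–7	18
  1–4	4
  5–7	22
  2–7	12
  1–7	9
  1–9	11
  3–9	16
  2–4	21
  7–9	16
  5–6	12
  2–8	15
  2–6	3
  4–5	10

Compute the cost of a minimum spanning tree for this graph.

Prim's algorithm from 5:
Step 1: cheapest edge leaving the tree is 4–5 (10); add 4.
Step 2: cheapest edge leaving the tree is 1–4 (4); add 1.
Step 3: cheapest edge leaving the tree is 1–7 (9); add 7.
Step 4: cheapest edge leaving the tree is 6–7 (2); add 6.
Step 5: cheapest edge leaving the tree is 2–6 (3); add 2.
Step 6: cheapest edge leaving the tree is 6–8 (4); add 8.
Step 7: cheapest edge leaving the tree is 8–9 (2); add 9.
Step 8: cheapest edge leaving the tree is 3–6 (7); add 3.
MST edges: 4–5, 1–4, 1–7, 6–7, 2–6, 6–8, 8–9, 3–6; total weight 10+4+9+2+3+4+2+7 = 41.

41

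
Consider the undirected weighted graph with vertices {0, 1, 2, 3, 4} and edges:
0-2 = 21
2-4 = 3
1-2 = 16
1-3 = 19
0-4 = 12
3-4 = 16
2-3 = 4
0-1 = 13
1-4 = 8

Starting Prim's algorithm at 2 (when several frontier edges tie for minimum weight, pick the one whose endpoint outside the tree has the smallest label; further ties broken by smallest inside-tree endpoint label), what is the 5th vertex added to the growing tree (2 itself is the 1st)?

Grow the tree from 2 using Prim:
Step 1: frontier [2-4 3, 2-3 4, 1-2 16, 0-2 21] → take 2-4 (3); add 4.
Step 2: frontier [2-3 4, 1-2 16, 0-2 21, 1-4 8, 0-4 12, 3-4 16] → take 2-3 (4); add 3.
Step 3: frontier [1-2 16, 0-2 21, 1-3 19, 1-4 8, 0-4 12] → take 1-4 (8); add 1.
Step 4: frontier [0-1 13, 0-2 21, 0-4 12] → take 0-4 (12); add 0.
Vertex order: 2, 4, 3, 1, 0. The 5th vertex is 0.

0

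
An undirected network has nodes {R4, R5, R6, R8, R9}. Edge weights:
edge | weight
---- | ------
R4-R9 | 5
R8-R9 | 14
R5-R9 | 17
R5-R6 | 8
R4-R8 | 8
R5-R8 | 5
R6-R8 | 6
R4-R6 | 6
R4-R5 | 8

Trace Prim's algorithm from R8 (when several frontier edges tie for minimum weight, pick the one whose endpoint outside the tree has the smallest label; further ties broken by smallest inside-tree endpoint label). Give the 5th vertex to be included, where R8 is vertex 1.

Prim's algorithm from R8:
Step 1: frontier [R5-R8 5, R6-R8 6, R4-R8 8, R8-R9 14] → take R5-R8 (5); add R5.
Step 2: frontier [R4-R5 8, R5-R6 8, R5-R9 17, R6-R8 6, R4-R8 8, R8-R9 14] → take R6-R8 (6); add R6.
Step 3: frontier [R4-R5 8, R5-R9 17, R4-R6 6, R4-R8 8, R8-R9 14] → take R4-R6 (6); add R4.
Step 4: frontier [R4-R9 5, R5-R9 17, R8-R9 14] → take R4-R9 (5); add R9.
Vertex order: R8, R5, R6, R4, R9. The 5th vertex is R9.

R9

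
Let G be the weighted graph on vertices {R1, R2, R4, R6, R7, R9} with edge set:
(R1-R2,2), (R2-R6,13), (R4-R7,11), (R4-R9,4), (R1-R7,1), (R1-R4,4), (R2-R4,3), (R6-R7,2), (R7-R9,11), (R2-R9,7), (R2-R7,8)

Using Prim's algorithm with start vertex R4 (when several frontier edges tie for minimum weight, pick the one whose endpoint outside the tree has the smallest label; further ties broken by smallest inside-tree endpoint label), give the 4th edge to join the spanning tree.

R6-R7

Grow the tree from R4 using Prim:
Step 1: frontier [R2-R4 3, R1-R4 4, R4-R9 4, R4-R7 11] → take R2-R4 (3); add R2.
Step 2: frontier [R1-R2 2, R2-R9 7, R2-R7 8, R2-R6 13, R1-R4 4, R4-R9 4, R4-R7 11] → take R1-R2 (2); add R1.
Step 3: frontier [R1-R7 1, R2-R9 7, R2-R7 8, R2-R6 13, R4-R9 4, R4-R7 11] → take R1-R7 (1); add R7.
Step 4: frontier [R2-R9 7, R2-R6 13, R4-R9 4, R6-R7 2, R7-R9 11] → take R6-R7 (2); add R6.
Step 5: frontier [R2-R9 7, R4-R9 4, R7-R9 11] → take R4-R9 (4); add R9.
The 4th edge added is R6-R7.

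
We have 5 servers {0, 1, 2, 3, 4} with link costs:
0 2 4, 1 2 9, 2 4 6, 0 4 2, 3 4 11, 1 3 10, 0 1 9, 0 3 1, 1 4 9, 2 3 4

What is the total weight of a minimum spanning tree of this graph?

Prim, starting at 4.
Step 1: frontier [0 4 2, 2 4 6, 1 4 9, 3 4 11] → take 0 4 (2); add 0.
Step 2: frontier [0 3 1, 0 2 4, 0 1 9, 2 4 6, 1 4 9, 3 4 11] → take 0 3 (1); add 3.
Step 3: frontier [0 2 4, 0 1 9, 2 3 4, 1 3 10, 2 4 6, 1 4 9] → take 0 2 (4); add 2.
Step 4: frontier [0 1 9, 1 2 9, 1 3 10, 1 4 9] → take 0 1 (9); add 1.
MST edges: 0 4, 0 3, 0 2, 0 1; total weight 2+1+4+9 = 16.

16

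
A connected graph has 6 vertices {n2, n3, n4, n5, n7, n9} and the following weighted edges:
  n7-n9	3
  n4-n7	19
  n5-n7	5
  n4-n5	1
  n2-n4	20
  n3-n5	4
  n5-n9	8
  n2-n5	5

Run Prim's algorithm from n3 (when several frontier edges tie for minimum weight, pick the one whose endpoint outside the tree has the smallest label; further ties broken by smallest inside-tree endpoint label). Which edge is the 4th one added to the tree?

Prim, starting at n3.
Step 1: cheapest edge leaving the tree is n3-n5 (4); add n5.
Step 2: cheapest edge leaving the tree is n4-n5 (1); add n4.
Step 3: cheapest edge leaving the tree is n2-n5 (5); add n2.
Step 4: cheapest edge leaving the tree is n5-n7 (5); add n7.
Step 5: cheapest edge leaving the tree is n7-n9 (3); add n9.
The 4th edge added is n5-n7.

n5-n7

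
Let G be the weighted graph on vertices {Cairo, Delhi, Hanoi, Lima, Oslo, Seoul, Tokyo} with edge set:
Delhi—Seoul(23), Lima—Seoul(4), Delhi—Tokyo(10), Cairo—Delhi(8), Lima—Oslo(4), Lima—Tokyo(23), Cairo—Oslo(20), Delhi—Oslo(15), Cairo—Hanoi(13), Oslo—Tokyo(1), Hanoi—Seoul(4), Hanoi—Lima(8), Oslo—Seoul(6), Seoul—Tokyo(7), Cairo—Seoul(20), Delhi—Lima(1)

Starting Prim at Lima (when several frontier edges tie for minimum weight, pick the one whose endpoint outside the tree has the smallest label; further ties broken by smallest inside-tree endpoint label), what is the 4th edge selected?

Lima-Seoul

Prim, starting at Lima.
Step 1: cheapest edge leaving the tree is Delhi—Lima (1); add Delhi.
Step 2: cheapest edge leaving the tree is Lima—Oslo (4); add Oslo.
Step 3: cheapest edge leaving the tree is Oslo—Tokyo (1); add Tokyo.
Step 4: cheapest edge leaving the tree is Lima—Seoul (4); add Seoul.
Step 5: cheapest edge leaving the tree is Hanoi—Seoul (4); add Hanoi.
Step 6: cheapest edge leaving the tree is Cairo—Delhi (8); add Cairo.
The 4th edge added is Lima—Seoul.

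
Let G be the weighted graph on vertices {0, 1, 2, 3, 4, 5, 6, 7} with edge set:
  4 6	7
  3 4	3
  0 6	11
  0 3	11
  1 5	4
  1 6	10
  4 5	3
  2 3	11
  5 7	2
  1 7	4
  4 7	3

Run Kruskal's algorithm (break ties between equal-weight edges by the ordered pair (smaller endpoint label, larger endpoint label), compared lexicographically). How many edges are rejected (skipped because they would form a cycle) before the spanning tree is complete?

4

Kruskal: consider edges lightest-first.
5 7 (2): add — endpoints in different components.
3 4 (3): add — endpoints in different components.
4 5 (3): add — endpoints in different components.
4 7 (3): skip — 4 and 7 already connected.
1 5 (4): add — endpoints in different components.
1 7 (4): skip — 1 and 7 already connected.
4 6 (7): add — endpoints in different components.
1 6 (10): skip — 1 and 6 already connected.
0 3 (11): add — endpoints in different components.
0 6 (11): skip — 0 and 6 already connected.
2 3 (11): add — endpoints in different components.
Edges rejected before the tree was complete: 4.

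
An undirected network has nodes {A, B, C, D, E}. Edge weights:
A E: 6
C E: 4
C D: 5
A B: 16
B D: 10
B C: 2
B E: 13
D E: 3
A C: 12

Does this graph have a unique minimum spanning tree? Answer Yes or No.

Kruskal: consider edges lightest-first.
B C (2): add — endpoints in different components.
D E (3): add — endpoints in different components.
C E (4): add — endpoints in different components.
C D (5): skip — C and D already connected.
A E (6): add — endpoints in different components.
Every non-tree edge has weight strictly greater than the heaviest edge on the tree path between its endpoints, so the MST is unique.

Yes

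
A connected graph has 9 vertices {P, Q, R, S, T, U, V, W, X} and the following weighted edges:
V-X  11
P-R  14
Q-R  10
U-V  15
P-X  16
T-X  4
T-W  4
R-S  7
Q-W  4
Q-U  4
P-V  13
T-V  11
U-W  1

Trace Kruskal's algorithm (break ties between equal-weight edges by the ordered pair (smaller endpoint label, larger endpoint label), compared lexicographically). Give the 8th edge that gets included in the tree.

Kruskal's algorithm — process edges by increasing weight (ties by edge label):
U-W (1): add — endpoints in different components.
Q-U (4): add — endpoints in different components.
Q-W (4): skip — Q and W already connected.
T-W (4): add — endpoints in different components.
T-X (4): add — endpoints in different components.
R-S (7): add — endpoints in different components.
Q-R (10): add — endpoints in different components.
T-V (11): add — endpoints in different components.
V-X (11): skip — V and X already connected.
P-V (13): add — endpoints in different components.
The 8th edge added is P-V.

P-V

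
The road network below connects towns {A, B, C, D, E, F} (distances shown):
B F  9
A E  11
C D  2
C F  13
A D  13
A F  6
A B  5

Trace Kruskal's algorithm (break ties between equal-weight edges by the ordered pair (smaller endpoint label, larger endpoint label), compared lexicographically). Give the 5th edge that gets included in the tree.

Kruskal's algorithm — process edges by increasing weight (ties by edge label):
C D (2): add — endpoints in different components.
A B (5): add — endpoints in different components.
A F (6): add — endpoints in different components.
B F (9): skip — B and F already connected.
A E (11): add — endpoints in different components.
A D (13): add — endpoints in different components.
The 5th edge added is A D.

A-D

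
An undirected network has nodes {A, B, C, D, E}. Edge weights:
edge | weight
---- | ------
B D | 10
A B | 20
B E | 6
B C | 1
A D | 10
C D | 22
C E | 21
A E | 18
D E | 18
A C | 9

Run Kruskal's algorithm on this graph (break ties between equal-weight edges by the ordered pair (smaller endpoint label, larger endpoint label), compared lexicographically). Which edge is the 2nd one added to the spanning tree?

Sort edges by weight, then run Kruskal:
B C (1): add — endpoints in different components.
B E (6): add — endpoints in different components.
A C (9): add — endpoints in different components.
A D (10): add — endpoints in different components.
The 2nd edge added is B E.

B-E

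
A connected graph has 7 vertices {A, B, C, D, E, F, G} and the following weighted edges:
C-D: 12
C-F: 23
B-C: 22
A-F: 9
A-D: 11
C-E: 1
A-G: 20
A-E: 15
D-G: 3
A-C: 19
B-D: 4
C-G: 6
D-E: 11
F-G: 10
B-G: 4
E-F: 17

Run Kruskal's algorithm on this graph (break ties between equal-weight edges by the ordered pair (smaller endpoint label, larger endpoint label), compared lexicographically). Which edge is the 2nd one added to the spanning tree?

Sort edges by weight, then run Kruskal:
C-E (1): add. Components now {A} {B} {C,E} {D} {F} {G}
D-G (3): add. Components now {A} {B} {C,E} {D,G} {F}
B-D (4): add. Components now {A} {B,D,G} {C,E} {F}
B-G (4): skip — B and G already connected.
C-G (6): add. Components now {A} {B,C,D,E,G} {F}
A-F (9): add. Components now {A,F} {B,C,D,E,G}
F-G (10): add. Components now {A,B,C,D,E,F,G}
The 2nd edge added is D-G.

D-G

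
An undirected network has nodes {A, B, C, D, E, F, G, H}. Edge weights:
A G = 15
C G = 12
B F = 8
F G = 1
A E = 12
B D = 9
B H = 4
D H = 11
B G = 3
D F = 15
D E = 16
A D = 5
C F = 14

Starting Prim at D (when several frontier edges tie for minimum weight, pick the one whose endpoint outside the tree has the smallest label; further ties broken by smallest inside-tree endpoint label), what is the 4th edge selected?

F-G

Prim, starting at D.
Step 1: frontier [A D 5, B D 9, D H 11, D F 15, D E 16] → take A D (5); add A.
Step 2: frontier [A E 12, A G 15, B D 9, D H 11, D F 15, D E 16] → take B D (9); add B.
Step 3: frontier [A E 12, A G 15, B G 3, B H 4, B F 8, D H 11, D F 15, D E 16] → take B G (3); add G.
Step 4: frontier [A E 12, B H 4, B F 8, D H 11, D F 15, D E 16, F G 1, C G 12] → take F G (1); add F.
Step 5: frontier [A E 12, B H 4, D H 11, D E 16, C F 14, C G 12] → take B H (4); add H.
Step 6: frontier [A E 12, D E 16, C F 14, C G 12] → take C G (12); add C.
Step 7: frontier [A E 12, D E 16] → take A E (12); add E.
The 4th edge added is F G.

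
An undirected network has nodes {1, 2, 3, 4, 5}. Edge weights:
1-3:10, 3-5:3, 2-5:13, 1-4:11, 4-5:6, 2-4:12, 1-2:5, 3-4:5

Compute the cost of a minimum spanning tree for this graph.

23

Prim, starting at 1.
Step 1: cheapest edge leaving the tree is 1-2 (5); add 2.
Step 2: cheapest edge leaving the tree is 1-3 (10); add 3.
Step 3: cheapest edge leaving the tree is 3-5 (3); add 5.
Step 4: cheapest edge leaving the tree is 3-4 (5); add 4.
MST edges: 1-2, 1-3, 3-5, 3-4; total weight 5+10+3+5 = 23.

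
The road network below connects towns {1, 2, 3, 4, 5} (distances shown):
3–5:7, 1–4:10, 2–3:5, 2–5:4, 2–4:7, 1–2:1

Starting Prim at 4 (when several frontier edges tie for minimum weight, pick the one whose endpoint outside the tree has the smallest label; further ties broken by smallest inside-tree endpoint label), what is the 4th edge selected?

2-3

Grow the tree from 4 using Prim:
Step 1: frontier [2–4 7, 1–4 10] → take 2–4 (7); add 2.
Step 2: frontier [1–2 1, 2–5 4, 2–3 5, 1–4 10] → take 1–2 (1); add 1.
Step 3: frontier [2–5 4, 2–3 5] → take 2–5 (4); add 5.
Step 4: frontier [2–3 5, 3–5 7] → take 2–3 (5); add 3.
The 4th edge added is 2–3.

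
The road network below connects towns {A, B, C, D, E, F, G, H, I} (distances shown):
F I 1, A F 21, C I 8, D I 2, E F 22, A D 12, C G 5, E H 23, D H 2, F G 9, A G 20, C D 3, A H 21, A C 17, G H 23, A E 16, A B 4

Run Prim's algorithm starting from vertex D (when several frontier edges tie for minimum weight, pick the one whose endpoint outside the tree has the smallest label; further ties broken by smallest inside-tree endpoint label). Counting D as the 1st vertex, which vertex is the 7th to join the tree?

Grow the tree from D using Prim:
Step 1: cheapest edge leaving the tree is D H (2); add H.
Step 2: cheapest edge leaving the tree is D I (2); add I.
Step 3: cheapest edge leaving the tree is F I (1); add F.
Step 4: cheapest edge leaving the tree is C D (3); add C.
Step 5: cheapest edge leaving the tree is C G (5); add G.
Step 6: cheapest edge leaving the tree is A D (12); add A.
Step 7: cheapest edge leaving the tree is A B (4); add B.
Step 8: cheapest edge leaving the tree is A E (16); add E.
Vertex order: D, H, I, F, C, G, A, B, E. The 7th vertex is A.

A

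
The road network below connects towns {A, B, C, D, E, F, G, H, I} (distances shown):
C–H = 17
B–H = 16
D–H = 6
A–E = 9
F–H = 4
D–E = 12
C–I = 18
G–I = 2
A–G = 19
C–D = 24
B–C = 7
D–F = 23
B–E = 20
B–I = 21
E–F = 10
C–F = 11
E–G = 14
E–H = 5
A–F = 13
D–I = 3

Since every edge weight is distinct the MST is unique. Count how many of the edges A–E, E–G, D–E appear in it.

1

Sort edges by weight, then run Kruskal:
G–I (2): add — endpoints in different components.
D–I (3): add — endpoints in different components.
F–H (4): add — endpoints in different components.
E–H (5): add — endpoints in different components.
D–H (6): add — endpoints in different components.
B–C (7): add — endpoints in different components.
A–E (9): add — endpoints in different components.
E–F (10): skip — E and F already connected.
C–F (11): add — endpoints in different components.
MST edge set: {G–I, D–I, F–H, E–H, D–H, B–C, A–E, C–F}.
Of the listed edges, {A–E} are in the MST → 1.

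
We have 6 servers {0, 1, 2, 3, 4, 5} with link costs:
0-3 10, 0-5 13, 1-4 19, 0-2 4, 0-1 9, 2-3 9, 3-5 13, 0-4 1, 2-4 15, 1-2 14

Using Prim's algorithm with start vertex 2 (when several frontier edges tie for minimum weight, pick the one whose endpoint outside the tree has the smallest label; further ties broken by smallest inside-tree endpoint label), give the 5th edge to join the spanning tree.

0-5

Prim's algorithm from 2:
Step 1: cheapest edge leaving the tree is 0-2 (4); add 0.
Step 2: cheapest edge leaving the tree is 0-4 (1); add 4.
Step 3: cheapest edge leaving the tree is 0-1 (9); add 1.
Step 4: cheapest edge leaving the tree is 2-3 (9); add 3.
Step 5: cheapest edge leaving the tree is 0-5 (13); add 5.
The 5th edge added is 0-5.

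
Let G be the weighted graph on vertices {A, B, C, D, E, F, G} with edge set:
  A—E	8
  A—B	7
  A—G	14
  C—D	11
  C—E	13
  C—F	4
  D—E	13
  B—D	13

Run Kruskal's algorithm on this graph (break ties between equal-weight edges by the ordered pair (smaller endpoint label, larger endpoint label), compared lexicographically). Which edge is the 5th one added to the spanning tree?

B-D

Sort edges by weight, then run Kruskal:
C—F (4): add. Components now {A} {B} {C,F} {D} {E} {G}
A—B (7): add. Components now {A,B} {C,F} {D} {E} {G}
A—E (8): add. Components now {A,B,E} {C,F} {D} {G}
C—D (11): add. Components now {A,B,E} {C,D,F} {G}
B—D (13): add. Components now {A,B,C,D,E,F} {G}
C—E (13): skip — C and E already connected.
D—E (13): skip — D and E already connected.
A—G (14): add. Components now {A,B,C,D,E,F,G}
The 5th edge added is B—D.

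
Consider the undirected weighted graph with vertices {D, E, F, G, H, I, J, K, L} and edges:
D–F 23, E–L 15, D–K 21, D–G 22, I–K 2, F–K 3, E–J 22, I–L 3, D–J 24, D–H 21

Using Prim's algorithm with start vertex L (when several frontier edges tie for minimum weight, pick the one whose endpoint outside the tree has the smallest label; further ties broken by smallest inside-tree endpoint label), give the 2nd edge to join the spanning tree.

Prim, starting at L.
Step 1: cheapest edge leaving the tree is I–L (3); add I.
Step 2: cheapest edge leaving the tree is I–K (2); add K.
Step 3: cheapest edge leaving the tree is F–K (3); add F.
Step 4: cheapest edge leaving the tree is E–L (15); add E.
Step 5: cheapest edge leaving the tree is D–K (21); add D.
Step 6: cheapest edge leaving the tree is D–H (21); add H.
Step 7: cheapest edge leaving the tree is D–G (22); add G.
Step 8: cheapest edge leaving the tree is E–J (22); add J.
The 2nd edge added is I–K.

I-K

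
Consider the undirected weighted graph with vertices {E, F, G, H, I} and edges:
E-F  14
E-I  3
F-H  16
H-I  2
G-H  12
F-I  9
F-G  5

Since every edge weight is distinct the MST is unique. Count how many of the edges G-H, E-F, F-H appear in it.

0

Kruskal's algorithm — process edges by increasing weight (ties by edge label):
H-I (2): add. Components now {E} {F} {G} {H,I}
E-I (3): add. Components now {E,H,I} {F} {G}
F-G (5): add. Components now {E,H,I} {F,G}
F-I (9): add. Components now {E,F,G,H,I}
MST edge set: {H-I, E-I, F-G, F-I}.
Of the listed edges, {} are in the MST → 0.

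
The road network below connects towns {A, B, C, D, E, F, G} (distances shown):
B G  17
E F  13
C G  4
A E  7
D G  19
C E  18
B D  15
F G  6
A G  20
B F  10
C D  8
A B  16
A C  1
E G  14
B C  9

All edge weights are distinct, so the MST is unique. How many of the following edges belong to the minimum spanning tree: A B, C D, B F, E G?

1

Sort edges by weight, then run Kruskal:
A C (1): add — endpoints in different components.
C G (4): add — endpoints in different components.
F G (6): add — endpoints in different components.
A E (7): add — endpoints in different components.
C D (8): add — endpoints in different components.
B C (9): add — endpoints in different components.
MST edge set: {A C, C G, F G, A E, C D, B C}.
Of the listed edges, {C D} are in the MST → 1.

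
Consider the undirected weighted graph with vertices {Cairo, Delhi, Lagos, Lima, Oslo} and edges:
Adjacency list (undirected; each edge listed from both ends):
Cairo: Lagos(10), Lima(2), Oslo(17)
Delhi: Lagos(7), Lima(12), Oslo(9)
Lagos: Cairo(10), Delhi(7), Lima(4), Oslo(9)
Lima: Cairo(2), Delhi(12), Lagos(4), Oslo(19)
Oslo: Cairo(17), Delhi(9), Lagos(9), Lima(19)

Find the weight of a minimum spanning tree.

Grow the tree from Delhi using Prim:
Step 1: frontier [Delhi-Lagos 7, Delhi-Oslo 9, Delhi-Lima 12] → take Delhi-Lagos (7); add Lagos.
Step 2: frontier [Delhi-Oslo 9, Delhi-Lima 12, Lagos-Lima 4, Lagos-Oslo 9, Cairo-Lagos 10] → take Lagos-Lima (4); add Lima.
Step 3: frontier [Delhi-Oslo 9, Lagos-Oslo 9, Cairo-Lagos 10, Cairo-Lima 2, Lima-Oslo 19] → take Cairo-Lima (2); add Cairo.
Step 4: frontier [Cairo-Oslo 17, Delhi-Oslo 9, Lagos-Oslo 9, Lima-Oslo 19] → take Delhi-Oslo (9); add Oslo.
MST edges: Delhi-Lagos, Lagos-Lima, Cairo-Lima, Delhi-Oslo; total weight 7+4+2+9 = 22.

22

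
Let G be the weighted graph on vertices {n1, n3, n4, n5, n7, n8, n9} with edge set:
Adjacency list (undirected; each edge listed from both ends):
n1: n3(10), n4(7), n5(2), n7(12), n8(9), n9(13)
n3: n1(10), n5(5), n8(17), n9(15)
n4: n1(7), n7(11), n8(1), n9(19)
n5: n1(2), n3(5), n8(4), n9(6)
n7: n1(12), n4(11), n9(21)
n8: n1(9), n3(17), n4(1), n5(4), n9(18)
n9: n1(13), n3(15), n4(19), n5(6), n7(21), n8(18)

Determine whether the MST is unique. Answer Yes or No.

Yes

Sort edges by weight, then run Kruskal:
n4 n8 (1): add. Components now {n7} {n4,n8} {n1} {n3} {n5} {n9}
n1 n5 (2): add. Components now {n7} {n4,n8} {n1,n5} {n3} {n9}
n5 n8 (4): add. Components now {n7} {n1,n4,n5,n8} {n3} {n9}
n3 n5 (5): add. Components now {n7} {n1,n3,n4,n5,n8} {n9}
n5 n9 (6): add. Components now {n7} {n1,n3,n4,n5,n8,n9}
n1 n4 (7): skip — n4 and n1 already connected.
n1 n8 (9): skip — n1 and n8 already connected.
n1 n3 (10): skip — n1 and n3 already connected.
n4 n7 (11): add. Components now {n1,n3,n4,n5,n7,n8,n9}
Every non-tree edge has weight strictly greater than the heaviest edge on the tree path between its endpoints, so the MST is unique.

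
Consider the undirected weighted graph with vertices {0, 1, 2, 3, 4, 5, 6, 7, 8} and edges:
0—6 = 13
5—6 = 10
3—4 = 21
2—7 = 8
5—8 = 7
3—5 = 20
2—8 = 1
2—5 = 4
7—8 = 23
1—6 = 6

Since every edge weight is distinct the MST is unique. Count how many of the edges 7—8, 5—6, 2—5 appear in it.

2

Kruskal: consider edges lightest-first.
2—8 (1): add — endpoints in different components.
2—5 (4): add — endpoints in different components.
1—6 (6): add — endpoints in different components.
5—8 (7): skip — 5 and 8 already connected.
2—7 (8): add — endpoints in different components.
5—6 (10): add — endpoints in different components.
0—6 (13): add — endpoints in different components.
3—5 (20): add — endpoints in different components.
3—4 (21): add — endpoints in different components.
MST edge set: {2—8, 2—5, 1—6, 2—7, 5—6, 0—6, 3—5, 3—4}.
Of the listed edges, {5—6, 2—5} are in the MST → 2.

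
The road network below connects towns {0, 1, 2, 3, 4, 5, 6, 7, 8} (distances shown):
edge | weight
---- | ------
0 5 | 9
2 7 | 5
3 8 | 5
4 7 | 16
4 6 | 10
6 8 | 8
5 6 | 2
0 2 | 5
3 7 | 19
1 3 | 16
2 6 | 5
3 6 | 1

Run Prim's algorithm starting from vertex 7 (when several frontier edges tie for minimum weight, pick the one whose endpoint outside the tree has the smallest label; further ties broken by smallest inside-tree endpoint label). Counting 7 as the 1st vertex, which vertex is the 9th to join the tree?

Grow the tree from 7 using Prim:
Step 1: cheapest edge leaving the tree is 2 7 (5); add 2.
Step 2: cheapest edge leaving the tree is 0 2 (5); add 0.
Step 3: cheapest edge leaving the tree is 2 6 (5); add 6.
Step 4: cheapest edge leaving the tree is 3 6 (1); add 3.
Step 5: cheapest edge leaving the tree is 5 6 (2); add 5.
Step 6: cheapest edge leaving the tree is 3 8 (5); add 8.
Step 7: cheapest edge leaving the tree is 4 6 (10); add 4.
Step 8: cheapest edge leaving the tree is 1 3 (16); add 1.
Vertex order: 7, 2, 0, 6, 3, 5, 8, 4, 1. The 9th vertex is 1.

1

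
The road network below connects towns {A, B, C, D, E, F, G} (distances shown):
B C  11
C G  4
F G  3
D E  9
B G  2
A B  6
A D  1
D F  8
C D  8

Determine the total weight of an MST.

Kruskal's algorithm — process edges by increasing weight (ties by edge label):
A D (1): add. Components now {A,D} {B} {C} {E} {F} {G}
B G (2): add. Components now {A,D} {B,G} {C} {E} {F}
F G (3): add. Components now {A,D} {B,F,G} {C} {E}
C G (4): add. Components now {A,D} {B,C,F,G} {E}
A B (6): add. Components now {A,B,C,D,F,G} {E}
C D (8): skip — C and D already connected.
D F (8): skip — D and F already connected.
D E (9): add. Components now {A,B,C,D,E,F,G}
MST edges: A D, B G, F G, C G, A B, D E; total weight 1+2+3+4+6+9 = 25.

25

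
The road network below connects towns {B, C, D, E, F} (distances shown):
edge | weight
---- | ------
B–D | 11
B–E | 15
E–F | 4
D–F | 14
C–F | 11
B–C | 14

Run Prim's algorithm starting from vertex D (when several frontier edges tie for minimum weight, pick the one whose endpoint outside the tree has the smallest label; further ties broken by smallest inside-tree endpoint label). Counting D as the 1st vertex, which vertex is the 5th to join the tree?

E

Grow the tree from D using Prim:
Step 1: cheapest edge leaving the tree is B–D (11); add B.
Step 2: cheapest edge leaving the tree is B–C (14); add C.
Step 3: cheapest edge leaving the tree is C–F (11); add F.
Step 4: cheapest edge leaving the tree is E–F (4); add E.
Vertex order: D, B, C, F, E. The 5th vertex is E.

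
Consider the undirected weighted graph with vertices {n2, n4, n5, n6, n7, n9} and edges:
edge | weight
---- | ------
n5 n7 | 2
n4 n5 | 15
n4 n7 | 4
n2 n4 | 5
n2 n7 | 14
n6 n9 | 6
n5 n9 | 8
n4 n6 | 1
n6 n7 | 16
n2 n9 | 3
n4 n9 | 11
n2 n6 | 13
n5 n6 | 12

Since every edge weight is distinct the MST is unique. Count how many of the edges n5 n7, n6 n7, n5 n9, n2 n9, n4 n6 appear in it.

Sort edges by weight, then run Kruskal:
n4 n6 (1): add — endpoints in different components.
n5 n7 (2): add — endpoints in different components.
n2 n9 (3): add — endpoints in different components.
n4 n7 (4): add — endpoints in different components.
n2 n4 (5): add — endpoints in different components.
MST edge set: {n4 n6, n5 n7, n2 n9, n4 n7, n2 n4}.
Of the listed edges, {n5 n7, n2 n9, n4 n6} are in the MST → 3.

3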